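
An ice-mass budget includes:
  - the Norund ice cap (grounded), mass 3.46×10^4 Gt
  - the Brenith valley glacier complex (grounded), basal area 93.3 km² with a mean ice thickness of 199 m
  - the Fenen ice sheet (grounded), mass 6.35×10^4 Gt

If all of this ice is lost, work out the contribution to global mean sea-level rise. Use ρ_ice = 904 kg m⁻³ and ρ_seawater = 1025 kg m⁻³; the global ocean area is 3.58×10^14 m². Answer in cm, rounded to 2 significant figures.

≈ 27 cm

Norund: 3.46×10^4 Gt = 3.460×10^16 kg; dividing by ρ_w = 1025 kg m⁻³ gives 3.376×10^13 m³ of water.
Brenith: ice volume = 93.3 km² × 199 m = 18.57 km³; 18.57 × (904/1025) = 16.37 km³ of water.
Fenen: 6.35×10^4 Gt = 6.350×10^16 kg; dividing by ρ_w = 1025 kg m⁻³ gives 6.195×10^13 m³ of water.
Total added water ≈ 9.572×10^13 m³ over 3.58×10^14 m² → Δh = 0.267 m = 27 cm.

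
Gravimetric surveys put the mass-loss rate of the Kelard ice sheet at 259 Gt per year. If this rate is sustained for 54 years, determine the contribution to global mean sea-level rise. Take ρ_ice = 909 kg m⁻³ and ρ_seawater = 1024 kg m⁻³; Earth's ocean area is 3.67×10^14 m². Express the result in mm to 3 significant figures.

Total mass lost = 259 Gt/yr × 54 yr = 1.399×10^4 Gt = 1.399×10^16 kg.
ρ_w = 1024 kg m⁻³, so water volume = 1.399×10^16 / 1024 = 1.366×10^13 m³.
Δh = 1.366×10^13 / 3.67×10^14 = 0.0372 m = 37.2 mm.

≈ 37.2 mm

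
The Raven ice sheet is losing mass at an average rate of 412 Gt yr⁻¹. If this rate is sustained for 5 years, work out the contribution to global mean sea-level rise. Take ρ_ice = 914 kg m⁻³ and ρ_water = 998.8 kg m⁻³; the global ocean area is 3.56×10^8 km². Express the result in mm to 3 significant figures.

≈ 5.79 mm

Total mass lost = 412 Gt/yr × 5 yr = 2060 Gt = 2.060×10^15 kg.
ρ_w = 998.8 kg m⁻³, so water volume = 2.060×10^15 / 998.8 = 2.062×10^12 m³.
Δh = 2.062×10^12 / 3.56×10^14 = 5.79×10^-3 m = 5.79 mm.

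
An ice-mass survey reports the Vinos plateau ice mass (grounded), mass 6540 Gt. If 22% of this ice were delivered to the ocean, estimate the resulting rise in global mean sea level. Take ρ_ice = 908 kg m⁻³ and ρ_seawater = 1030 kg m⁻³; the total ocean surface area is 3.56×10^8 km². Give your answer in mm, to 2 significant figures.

≈ 3.9 mm

Vinos: 0.22 × 6540 Gt = 1.439×10^15 kg; dividing by ρ_w = 1030 kg m⁻³ gives 1.397×10^12 m³ of water.
Spread over 3.56×10^14 m² of ocean, Δh = 1.397×10^12 / 3.56×10^14 = 3.92×10^-3 m = 3.9 mm.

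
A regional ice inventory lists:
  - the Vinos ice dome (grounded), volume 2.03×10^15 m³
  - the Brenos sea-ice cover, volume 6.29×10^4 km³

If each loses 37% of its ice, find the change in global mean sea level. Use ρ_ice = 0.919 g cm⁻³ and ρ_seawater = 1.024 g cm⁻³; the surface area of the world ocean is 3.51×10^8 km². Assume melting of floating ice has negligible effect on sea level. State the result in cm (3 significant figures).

≈ 192 cm

Vinos: 0.37 × 2.03×10^15 m³ × (919/1024) = 6.741×10^14 m³ of water.
The Brenos sea-ice cover is floating and already displaces its own weight of water, so its melt adds essentially nothing to sea level.
Total added water ≈ 6.741×10^14 m³ over 3.51×10^14 m² → Δh = 1.92 m = 192 cm.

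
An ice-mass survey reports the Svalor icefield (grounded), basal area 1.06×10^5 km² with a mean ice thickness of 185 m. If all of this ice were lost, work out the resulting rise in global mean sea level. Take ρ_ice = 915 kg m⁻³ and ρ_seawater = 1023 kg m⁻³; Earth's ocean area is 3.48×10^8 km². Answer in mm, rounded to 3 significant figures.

Svalor: ice volume = 1.06×10^5 km² × 185 m = 1.961×10^4 km³; 1.961×10^4 × (915/1023) = 1.754×10^4 km³ of water.
Spread over 3.48×10^14 m² of ocean, Δh = 1.754×10^13 / 3.48×10^14 = 0.0504 m = 50.4 mm.

≈ 50.4 mm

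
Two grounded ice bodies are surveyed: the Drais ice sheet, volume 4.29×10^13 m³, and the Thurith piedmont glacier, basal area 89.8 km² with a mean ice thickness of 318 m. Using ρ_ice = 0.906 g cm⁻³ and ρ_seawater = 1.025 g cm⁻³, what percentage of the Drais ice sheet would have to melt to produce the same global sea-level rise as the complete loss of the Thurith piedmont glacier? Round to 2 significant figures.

≈ 0.067 %

Equal sea-level rise means equal mass of meltwater, i.e. equal mass of ice lost.
Ice mass of Thurith: 2.587×10^13 kg; ice mass of Drais: 3.887×10^16 kg.
Fraction required = 2.587×10^13 / 3.887×10^16 = 6.66×10^-4 → 0.067 %.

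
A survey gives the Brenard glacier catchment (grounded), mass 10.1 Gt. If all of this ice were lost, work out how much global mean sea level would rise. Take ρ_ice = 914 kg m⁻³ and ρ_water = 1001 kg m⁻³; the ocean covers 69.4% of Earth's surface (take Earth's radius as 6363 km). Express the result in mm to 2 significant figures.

Brenard: 10.1 Gt = 1.010×10^13 kg; dividing by ρ_w = 1001 kg m⁻³ gives 1.009×10^10 m³ of water.
Spread over 3.53×10^14 m² of ocean, Δh = 1.009×10^10 / 3.53×10^14 = 2.86×10^-5 m = 0.029 mm.

≈ 0.029 mm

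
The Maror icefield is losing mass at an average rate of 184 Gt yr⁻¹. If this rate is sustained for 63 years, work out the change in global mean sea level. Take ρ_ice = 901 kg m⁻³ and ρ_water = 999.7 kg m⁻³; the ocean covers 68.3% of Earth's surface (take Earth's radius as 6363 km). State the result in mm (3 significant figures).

≈ 33.4 mm

Total mass lost = 184 Gt/yr × 63 yr = 1.159×10^4 Gt = 1.159×10^16 kg.
ρ_w = 999.7 kg m⁻³, so water volume = 1.159×10^16 / 999.7 = 1.160×10^13 m³.
Δh = 1.160×10^13 / 3.47×10^14 = 0.0334 m = 33.4 mm.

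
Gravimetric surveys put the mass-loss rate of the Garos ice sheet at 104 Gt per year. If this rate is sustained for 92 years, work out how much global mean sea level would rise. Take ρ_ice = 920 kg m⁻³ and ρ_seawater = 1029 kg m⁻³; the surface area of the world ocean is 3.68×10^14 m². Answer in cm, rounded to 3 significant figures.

Total mass lost = 104 Gt/yr × 92 yr = 9568 Gt = 9.568×10^15 kg.
ρ_w = 1029 kg m⁻³, so water volume = 9.568×10^15 / 1029 = 9.298×10^12 m³.
Δh = 9.298×10^12 / 3.68×10^14 = 0.0253 m = 2.53 cm.

≈ 2.53 cm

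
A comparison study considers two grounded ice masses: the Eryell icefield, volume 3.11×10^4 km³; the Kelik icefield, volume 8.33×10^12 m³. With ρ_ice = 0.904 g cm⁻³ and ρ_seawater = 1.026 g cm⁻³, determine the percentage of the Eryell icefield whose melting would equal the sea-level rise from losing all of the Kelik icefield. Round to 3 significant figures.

Equal sea-level rise means equal mass of meltwater, i.e. equal mass of ice lost.
Ice mass of Kelik: 7.530×10^15 kg; ice mass of Eryell: 2.811×10^16 kg.
Fraction required = 7.530×10^15 / 2.811×10^16 = 0.268 → 26.8 %.

≈ 26.8 %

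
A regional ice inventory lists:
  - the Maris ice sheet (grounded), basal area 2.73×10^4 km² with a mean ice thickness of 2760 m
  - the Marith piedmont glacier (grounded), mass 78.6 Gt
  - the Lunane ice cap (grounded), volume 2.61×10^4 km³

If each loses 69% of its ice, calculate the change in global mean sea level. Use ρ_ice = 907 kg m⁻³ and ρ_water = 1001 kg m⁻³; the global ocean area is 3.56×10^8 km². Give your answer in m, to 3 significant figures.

≈ 0.178 m

Maris: ice volume = 2.73×10^4 km² × 2760 m = 7.535×10^4 km³; 0.69 × 7.535×10^4 × (907/1001) = 4.711×10^4 km³ of water.
Marith: 0.69 × 78.6 Gt = 5.423×10^13 kg; dividing by ρ_w = 1001 kg m⁻³ gives 5.418×10^10 m³ of water.
Lunane: 0.69 × 2.61×10^4 km³ × (907/1001) = 1.632×10^4 km³ of water.
Total added water ≈ 6.348×10^13 m³ over 3.56×10^14 m² → Δh = 0.178 m.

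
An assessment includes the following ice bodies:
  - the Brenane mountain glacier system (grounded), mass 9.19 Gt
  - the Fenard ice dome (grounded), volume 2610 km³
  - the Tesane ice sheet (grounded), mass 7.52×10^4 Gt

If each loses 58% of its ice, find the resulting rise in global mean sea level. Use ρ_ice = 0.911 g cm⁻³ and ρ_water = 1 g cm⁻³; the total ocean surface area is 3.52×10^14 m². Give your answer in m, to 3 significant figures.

Brenane: 0.58 × 9.19 Gt = 5.330×10^12 kg; dividing by ρ_w = 1 g cm⁻³ = 1000 kg m⁻³ gives 5.330×10^9 m³ of water.
Fenard: 0.58 × 2610 km³ × (911/1000) = 1379 km³ of water.
Tesane: 0.58 × 7.52×10^4 Gt = 4.362×10^16 kg; dividing by ρ_w = 1000 kg m⁻³ gives 4.362×10^13 m³ of water.
Total added water ≈ 4.500×10^13 m³ over 3.52×10^14 m² → Δh = 0.128 m.

≈ 0.128 m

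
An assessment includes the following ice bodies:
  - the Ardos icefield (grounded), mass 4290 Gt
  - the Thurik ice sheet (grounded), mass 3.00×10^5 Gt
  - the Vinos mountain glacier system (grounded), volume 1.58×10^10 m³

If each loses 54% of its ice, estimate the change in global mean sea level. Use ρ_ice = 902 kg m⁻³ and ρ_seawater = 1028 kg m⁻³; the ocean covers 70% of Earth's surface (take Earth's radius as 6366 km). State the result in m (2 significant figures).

≈ 0.45 m

Ardos: 0.54 × 4290 Gt = 2.317×10^15 kg; dividing by ρ_w = 1028 kg m⁻³ gives 2.254×10^12 m³ of water.
Thurik: 0.54 × 3.00×10^5 Gt = 1.620×10^17 kg; dividing by ρ_w = 1028 kg m⁻³ gives 1.576×10^14 m³ of water.
Vinos: 0.54 × 1.58×10^10 m³ × (902/1028) = 7.486×10^9 m³ of water.
Total added water ≈ 1.598×10^14 m³ over 3.56×10^14 m² → Δh = 0.448 m.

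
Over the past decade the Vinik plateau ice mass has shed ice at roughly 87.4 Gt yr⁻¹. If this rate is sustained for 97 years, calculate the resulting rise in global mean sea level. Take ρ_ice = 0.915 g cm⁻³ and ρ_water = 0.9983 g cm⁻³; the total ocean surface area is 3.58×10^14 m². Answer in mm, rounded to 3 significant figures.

Total mass lost = 87.4 Gt/yr × 97 yr = 8478 Gt = 8.478×10^15 kg.
ρ_w = 0.9983 g cm⁻³ = 998.3 kg m⁻³, so water volume = 8.478×10^15 / 998.3 = 8.492×10^12 m³.
Δh = 8.492×10^12 / 3.58×10^14 = 0.0237 m = 23.7 mm.

≈ 23.7 mm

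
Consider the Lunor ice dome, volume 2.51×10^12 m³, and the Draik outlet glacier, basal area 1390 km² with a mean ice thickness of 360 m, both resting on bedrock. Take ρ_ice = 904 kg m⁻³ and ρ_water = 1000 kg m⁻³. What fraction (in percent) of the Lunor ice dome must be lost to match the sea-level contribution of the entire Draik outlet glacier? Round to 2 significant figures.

≈ 20 %

Equal sea-level rise means equal mass of meltwater, i.e. equal mass of ice lost.
Ice mass of Draik: 4.524×10^14 kg; ice mass of Lunor: 2.269×10^15 kg.
Fraction required = 4.524×10^14 / 2.269×10^15 = 0.199 → 20 %.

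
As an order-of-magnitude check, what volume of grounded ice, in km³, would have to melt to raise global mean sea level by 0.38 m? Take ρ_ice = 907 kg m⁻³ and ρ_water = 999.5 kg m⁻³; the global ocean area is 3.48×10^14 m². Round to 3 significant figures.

≈ 1.46×10^5 km³

Required water volume = Δh × A = 0.38 m × 3.48×10^14 m² = 1.322×10^14 m³ = 1.322×10^5 km³.
Ice volume = water volume × ρ_w/ρ_ice = 1.322×10^5 × 999.5/907 = 1.46×10^5 km³.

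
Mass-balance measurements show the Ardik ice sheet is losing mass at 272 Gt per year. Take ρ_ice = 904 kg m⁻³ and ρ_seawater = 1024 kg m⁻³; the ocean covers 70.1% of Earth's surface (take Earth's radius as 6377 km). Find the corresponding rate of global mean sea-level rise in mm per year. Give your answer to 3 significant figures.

ρ_w = 1024 kg m⁻³. Annual water volume added = 272 Gt / ρ_w = 2.720×10^14 kg / 1024 kg m⁻³ = 2.656×10^11 m³.
Δh per year = 2.656×10^11 / 3.58×10^14 = 7.41×10^-4 m = 0.741 mm.

≈ 0.741 mm/yr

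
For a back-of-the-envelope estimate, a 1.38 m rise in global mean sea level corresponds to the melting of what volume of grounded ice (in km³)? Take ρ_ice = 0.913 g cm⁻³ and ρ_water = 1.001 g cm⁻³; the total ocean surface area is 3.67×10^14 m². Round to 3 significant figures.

≈ 5.55×10^5 km³

Required water volume = Δh × A = 1.38 m × 3.67×10^14 m² = 5.065×10^14 m³ = 5.065×10^5 km³.
Ice volume = water volume × ρ_w/ρ_ice = 5.065×10^5 × 1001/913 = 5.55×10^5 km³.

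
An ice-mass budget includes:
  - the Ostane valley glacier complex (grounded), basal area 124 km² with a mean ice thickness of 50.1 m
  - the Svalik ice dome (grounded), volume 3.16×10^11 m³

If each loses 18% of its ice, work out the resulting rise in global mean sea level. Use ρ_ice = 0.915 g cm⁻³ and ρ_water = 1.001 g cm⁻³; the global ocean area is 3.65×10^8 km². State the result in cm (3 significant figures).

≈ 0.0145 cm

Ostane: ice volume = 124 km² × 50.1 m = 6.212 km³; 0.18 × 6.212 × (915/1001) = 1.022 km³ of water.
Svalik: 0.18 × 3.16×10^11 m³ × (915/1001) = 5.199×10^10 m³ of water.
Total added water ≈ 5.302×10^10 m³ over 3.65×10^14 m² → Δh = 1.45×10^-4 m = 0.0145 cm.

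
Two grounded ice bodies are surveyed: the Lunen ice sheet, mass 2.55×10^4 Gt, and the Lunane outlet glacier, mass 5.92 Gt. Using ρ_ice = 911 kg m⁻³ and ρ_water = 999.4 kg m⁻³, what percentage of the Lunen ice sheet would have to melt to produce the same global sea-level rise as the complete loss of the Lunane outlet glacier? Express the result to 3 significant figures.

≈ 0.0232 %

Equal sea-level rise means equal mass of meltwater, i.e. equal mass of ice lost.
Ice mass of Lunane: 5.920×10^12 kg; ice mass of Lunen: 2.550×10^16 kg.
Fraction required = 5.920×10^12 / 2.550×10^16 = 2.32×10^-4 → 0.0232 %.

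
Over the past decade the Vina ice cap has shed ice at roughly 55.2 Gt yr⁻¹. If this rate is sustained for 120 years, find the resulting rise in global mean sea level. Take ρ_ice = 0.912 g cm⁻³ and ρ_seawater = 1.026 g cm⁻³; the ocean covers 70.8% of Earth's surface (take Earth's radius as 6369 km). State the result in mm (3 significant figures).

≈ 17.9 mm

Total mass lost = 55.2 Gt/yr × 120 yr = 6624 Gt = 6.624×10^15 kg.
ρ_w = 1.026 g cm⁻³ = 1026 kg m⁻³, so water volume = 6.624×10^15 / 1026 = 6.456×10^12 m³.
Δh = 6.456×10^12 / 3.61×10^14 = 0.0179 m = 17.9 mm.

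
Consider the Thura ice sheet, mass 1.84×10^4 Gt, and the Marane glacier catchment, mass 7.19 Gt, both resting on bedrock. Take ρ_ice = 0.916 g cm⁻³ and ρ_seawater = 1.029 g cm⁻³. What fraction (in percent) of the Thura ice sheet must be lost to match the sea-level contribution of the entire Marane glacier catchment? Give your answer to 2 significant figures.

≈ 0.039 %

Equal sea-level rise means equal mass of meltwater, i.e. equal mass of ice lost.
Ice mass of Marane: 7.190×10^12 kg; ice mass of Thura: 1.840×10^16 kg.
Fraction required = 7.190×10^12 / 1.840×10^16 = 3.91×10^-4 → 0.039 %.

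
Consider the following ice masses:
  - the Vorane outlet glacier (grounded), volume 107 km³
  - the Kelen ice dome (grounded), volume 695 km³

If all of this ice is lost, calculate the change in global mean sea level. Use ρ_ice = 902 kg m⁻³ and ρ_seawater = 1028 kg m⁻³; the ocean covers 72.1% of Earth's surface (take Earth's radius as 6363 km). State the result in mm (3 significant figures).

Vorane: 107 km³ × (902/1028) = 93.89 km³ of water.
Kelen: 695 km³ × (902/1028) = 609.8 km³ of water.
Total added water ≈ 7.037×10^11 m³ over 3.67×10^14 m² → Δh = 1.92×10^-3 m = 1.92 mm.

≈ 1.92 mm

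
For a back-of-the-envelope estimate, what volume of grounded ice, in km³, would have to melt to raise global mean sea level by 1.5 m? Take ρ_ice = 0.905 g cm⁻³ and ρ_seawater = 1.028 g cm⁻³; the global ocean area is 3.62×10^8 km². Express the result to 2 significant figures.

≈ 6.2×10^5 km³

Required water volume = Δh × A = 1.5 m × 3.62×10^14 m² = 5.430×10^14 m³ = 5.430×10^5 km³.
Ice volume = water volume × ρ_w/ρ_ice = 5.430×10^5 × 1028/905 = 6.2×10^5 km³.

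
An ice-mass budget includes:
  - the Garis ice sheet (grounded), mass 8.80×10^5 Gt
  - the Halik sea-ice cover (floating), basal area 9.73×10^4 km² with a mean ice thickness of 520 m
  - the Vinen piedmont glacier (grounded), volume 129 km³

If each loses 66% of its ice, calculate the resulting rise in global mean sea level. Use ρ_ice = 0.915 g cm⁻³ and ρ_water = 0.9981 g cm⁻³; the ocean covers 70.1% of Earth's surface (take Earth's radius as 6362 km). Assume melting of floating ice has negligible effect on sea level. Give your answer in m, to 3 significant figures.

Garis: 0.66 × 8.80×10^5 Gt = 5.808×10^17 kg; dividing by ρ_w = 0.9981 g cm⁻³ = 998.1 kg m⁻³ gives 5.819×10^14 m³ of water.
The Halik sea-ice cover is floating and already displaces its own weight of water, so its melt adds essentially nothing to sea level.
Vinen: 0.66 × 129 km³ × (915/998.1) = 78.05 km³ of water.
Total added water ≈ 5.820×10^14 m³ over 3.57×10^14 m² → Δh = 1.63 m.

≈ 1.63 m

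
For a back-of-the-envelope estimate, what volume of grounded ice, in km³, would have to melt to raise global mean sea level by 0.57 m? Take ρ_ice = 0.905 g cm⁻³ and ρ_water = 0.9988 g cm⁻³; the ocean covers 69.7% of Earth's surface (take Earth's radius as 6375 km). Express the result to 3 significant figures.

≈ 2.24×10^5 km³

Required water volume = Δh × A = 0.57 m × 3.56×10^14 m² = 2.029×10^14 m³ = 2.029×10^5 km³.
Ice volume = water volume × ρ_w/ρ_ice = 2.029×10^5 × 998.8/905 = 2.24×10^5 km³.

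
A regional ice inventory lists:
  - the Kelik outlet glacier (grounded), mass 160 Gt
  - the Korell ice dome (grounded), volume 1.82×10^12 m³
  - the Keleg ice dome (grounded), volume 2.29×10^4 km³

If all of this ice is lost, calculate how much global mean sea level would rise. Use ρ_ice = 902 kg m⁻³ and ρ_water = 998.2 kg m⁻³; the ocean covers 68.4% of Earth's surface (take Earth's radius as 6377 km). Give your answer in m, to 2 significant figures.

≈ 0.064 m

Kelik: 160 Gt = 1.600×10^14 kg; dividing by ρ_w = 998.2 kg m⁻³ gives 1.603×10^11 m³ of water.
Korell: 1.82×10^12 m³ × (902/998.2) = 1.645×10^12 m³ of water.
Keleg: 2.29×10^4 km³ × (902/998.2) = 2.069×10^4 km³ of water.
Total added water ≈ 2.250×10^13 m³ over 3.50×10^14 m² → Δh = 0.0644 m.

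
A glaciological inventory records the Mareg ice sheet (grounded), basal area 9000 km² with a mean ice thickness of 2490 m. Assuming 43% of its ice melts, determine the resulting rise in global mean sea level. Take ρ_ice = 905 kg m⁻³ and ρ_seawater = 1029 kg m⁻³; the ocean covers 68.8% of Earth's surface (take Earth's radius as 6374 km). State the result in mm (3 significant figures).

Mareg: ice volume = 9000 km² × 2490 m = 2.241×10^4 km³; 0.43 × 2.241×10^4 × (905/1029) = 8475 km³ of water.
Spread over 3.51×10^14 m² of ocean, Δh = 8.475×10^12 / 3.51×10^14 = 0.0241 m = 24.1 mm.

≈ 24.1 mm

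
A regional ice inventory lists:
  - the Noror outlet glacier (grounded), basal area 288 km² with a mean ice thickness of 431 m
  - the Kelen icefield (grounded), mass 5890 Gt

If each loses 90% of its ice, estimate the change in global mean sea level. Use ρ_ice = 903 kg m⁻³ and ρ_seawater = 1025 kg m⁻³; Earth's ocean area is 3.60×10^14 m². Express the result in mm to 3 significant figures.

≈ 14.6 mm

Noror: ice volume = 288 km² × 431 m = 124.1 km³; 0.9 × 124.1 × (903/1025) = 98.42 km³ of water.
Kelen: 0.9 × 5890 Gt = 5.301×10^15 kg; dividing by ρ_w = 1025 kg m⁻³ gives 5.172×10^12 m³ of water.
Total added water ≈ 5.270×10^12 m³ over 3.60×10^14 m² → Δh = 0.0146 m = 14.6 mm.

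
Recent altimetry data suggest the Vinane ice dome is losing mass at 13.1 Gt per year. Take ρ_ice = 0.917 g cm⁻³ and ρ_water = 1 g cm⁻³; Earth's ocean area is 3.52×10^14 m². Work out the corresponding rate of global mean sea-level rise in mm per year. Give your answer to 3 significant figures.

≈ 0.0372 mm/yr

ρ_w = 1 g cm⁻³ = 1000 kg m⁻³. Annual water volume added = 13.1 Gt / ρ_w = 1.310×10^13 kg / 1000 kg m⁻³ = 1.310×10^10 m³.
Δh per year = 1.310×10^10 / 3.52×10^14 = 3.72×10^-5 m = 0.0372 mm.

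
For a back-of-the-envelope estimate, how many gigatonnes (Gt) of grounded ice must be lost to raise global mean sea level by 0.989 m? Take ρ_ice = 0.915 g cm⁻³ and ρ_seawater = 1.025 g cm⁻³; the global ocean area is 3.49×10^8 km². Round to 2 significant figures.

Required water volume = Δh × A = 0.989 m × 3.49×10^14 m² = 3.452×10^14 m³.
ρ_w = 1.025 g cm⁻³ = 1025 kg m⁻³, so the mass of water = 3.452×10^14 m³ × 1025 kg m⁻³ = 3.538×10^17 kg = 3.5×10^5 Gt (and the same mass of ice, by conservation).

≈ 3.5×10^5 Gt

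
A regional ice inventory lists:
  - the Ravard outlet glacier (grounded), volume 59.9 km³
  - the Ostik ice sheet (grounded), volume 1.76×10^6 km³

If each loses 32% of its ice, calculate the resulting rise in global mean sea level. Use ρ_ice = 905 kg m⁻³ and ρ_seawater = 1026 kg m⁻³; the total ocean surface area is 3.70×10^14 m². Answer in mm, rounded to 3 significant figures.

Ravard: 0.32 × 59.9 km³ × (905/1026) = 16.91 km³ of water.
Ostik: 0.32 × 1.76×10^6 km³ × (905/1026) = 4.968×10^5 km³ of water.
Total added water ≈ 4.968×10^14 m³ over 3.70×10^14 m² → Δh = 1.34 m = 1340 mm.

≈ 1340 mm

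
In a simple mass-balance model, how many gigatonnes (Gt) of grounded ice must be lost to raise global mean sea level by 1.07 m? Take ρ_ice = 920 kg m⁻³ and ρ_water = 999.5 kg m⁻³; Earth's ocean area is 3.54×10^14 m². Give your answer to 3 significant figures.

Required water volume = Δh × A = 1.07 m × 3.54×10^14 m² = 3.788×10^14 m³.
ρ_w = 999.5 kg m⁻³, so the mass of water = 3.788×10^14 m³ × 999.5 kg m⁻³ = 3.786×10^17 kg = 3.79×10^5 Gt (and the same mass of ice, by conservation).

≈ 3.79×10^5 Gt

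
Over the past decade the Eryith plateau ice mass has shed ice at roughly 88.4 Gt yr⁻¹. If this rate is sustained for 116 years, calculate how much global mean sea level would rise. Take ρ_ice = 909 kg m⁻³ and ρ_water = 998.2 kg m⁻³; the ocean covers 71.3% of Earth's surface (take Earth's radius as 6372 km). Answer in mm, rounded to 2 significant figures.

≈ 28 mm

Total mass lost = 88.4 Gt/yr × 116 yr = 1.025×10^4 Gt = 1.025×10^16 kg.
ρ_w = 998.2 kg m⁻³, so water volume = 1.025×10^16 / 998.2 = 1.027×10^13 m³.
Δh = 1.027×10^13 / 3.64×10^14 = 0.0282 m = 28 mm.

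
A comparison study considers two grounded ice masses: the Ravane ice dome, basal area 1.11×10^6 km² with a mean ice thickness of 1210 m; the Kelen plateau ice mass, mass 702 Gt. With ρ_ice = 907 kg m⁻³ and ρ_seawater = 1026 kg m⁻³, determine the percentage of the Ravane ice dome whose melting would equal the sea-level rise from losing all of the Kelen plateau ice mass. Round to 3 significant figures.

≈ 0.0576 %

Equal sea-level rise means equal mass of meltwater, i.e. equal mass of ice lost.
Ice mass of Kelen: 7.020×10^14 kg; ice mass of Ravane: 1.218×10^18 kg.
Fraction required = 7.020×10^14 / 1.218×10^18 = 5.76×10^-4 → 0.0576 %.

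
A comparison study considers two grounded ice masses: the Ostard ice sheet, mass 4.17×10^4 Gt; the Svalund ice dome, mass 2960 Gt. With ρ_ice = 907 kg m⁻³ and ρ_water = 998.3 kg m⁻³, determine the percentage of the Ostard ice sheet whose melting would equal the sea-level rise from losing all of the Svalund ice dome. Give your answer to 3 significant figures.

≈ 7.10 %

Equal sea-level rise means equal mass of meltwater, i.e. equal mass of ice lost.
Ice mass of Svalund: 2.960×10^15 kg; ice mass of Ostard: 4.170×10^16 kg.
Fraction required = 2.960×10^15 / 4.170×10^16 = 0.0710 → 7.10 %.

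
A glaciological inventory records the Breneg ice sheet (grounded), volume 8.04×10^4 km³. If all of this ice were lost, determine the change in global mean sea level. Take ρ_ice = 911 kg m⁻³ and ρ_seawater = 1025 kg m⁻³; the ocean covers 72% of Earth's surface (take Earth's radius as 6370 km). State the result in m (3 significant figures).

≈ 0.195 m

Breneg: 8.04×10^4 km³ × (911/1025) = 7.146×10^4 km³ of water.
Spread over 3.67×10^14 m² of ocean, Δh = 7.146×10^13 / 3.67×10^14 = 0.195 m.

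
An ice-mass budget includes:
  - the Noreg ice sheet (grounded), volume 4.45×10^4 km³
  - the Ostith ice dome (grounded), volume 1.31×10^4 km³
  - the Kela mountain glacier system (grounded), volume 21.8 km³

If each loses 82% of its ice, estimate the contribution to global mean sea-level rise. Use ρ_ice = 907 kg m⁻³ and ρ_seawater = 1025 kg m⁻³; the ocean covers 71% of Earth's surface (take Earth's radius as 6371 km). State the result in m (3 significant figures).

≈ 0.115 m

Noreg: 0.82 × 4.45×10^4 km³ × (907/1025) = 3.229×10^4 km³ of water.
Ostith: 0.82 × 1.31×10^4 km³ × (907/1025) = 9505 km³ of water.
Kela: 0.82 × 21.8 km³ × (907/1025) = 15.82 km³ of water.
Total added water ≈ 4.181×10^13 m³ over 3.62×10^14 m² → Δh = 0.115 m.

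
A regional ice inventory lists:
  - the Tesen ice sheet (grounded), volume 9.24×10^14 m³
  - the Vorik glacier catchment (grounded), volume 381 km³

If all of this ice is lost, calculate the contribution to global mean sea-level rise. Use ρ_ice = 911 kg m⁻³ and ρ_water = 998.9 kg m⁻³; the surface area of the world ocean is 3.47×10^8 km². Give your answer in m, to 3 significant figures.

Tesen: 9.24×10^14 m³ × (911/998.9) = 8.427×10^14 m³ of water.
Vorik: 381 km³ × (911/998.9) = 347.5 km³ of water.
Total added water ≈ 8.430×10^14 m³ over 3.47×10^14 m² → Δh = 2.43 m.

≈ 2.43 m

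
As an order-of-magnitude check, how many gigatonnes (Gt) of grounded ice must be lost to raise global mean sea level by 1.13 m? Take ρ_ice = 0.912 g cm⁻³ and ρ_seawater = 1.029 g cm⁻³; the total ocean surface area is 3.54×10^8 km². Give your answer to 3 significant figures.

Required water volume = Δh × A = 1.13 m × 3.54×10^14 m² = 4.000×10^14 m³.
ρ_w = 1.029 g cm⁻³ = 1029 kg m⁻³, so the mass of water = 4.000×10^14 m³ × 1029 kg m⁻³ = 4.116×10^17 kg = 4.12×10^5 Gt (and the same mass of ice, by conservation).

≈ 4.12×10^5 Gt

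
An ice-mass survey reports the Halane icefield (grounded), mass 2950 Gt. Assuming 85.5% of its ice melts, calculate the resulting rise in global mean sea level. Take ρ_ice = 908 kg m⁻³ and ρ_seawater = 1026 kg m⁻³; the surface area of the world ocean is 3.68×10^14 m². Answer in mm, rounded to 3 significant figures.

≈ 6.68 mm

Halane: 0.855 × 2950 Gt = 2.522×10^15 kg; dividing by ρ_w = 1026 kg m⁻³ gives 2.458×10^12 m³ of water.
Spread over 3.68×10^14 m² of ocean, Δh = 2.458×10^12 / 3.68×10^14 = 6.68×10^-3 m = 6.68 mm.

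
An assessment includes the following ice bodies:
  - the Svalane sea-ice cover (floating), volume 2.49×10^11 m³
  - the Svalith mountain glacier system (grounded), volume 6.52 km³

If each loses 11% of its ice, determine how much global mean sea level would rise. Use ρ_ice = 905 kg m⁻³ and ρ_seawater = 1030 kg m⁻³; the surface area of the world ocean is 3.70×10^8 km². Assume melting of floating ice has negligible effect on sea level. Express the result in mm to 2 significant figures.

The Svalane sea-ice cover is floating and already displaces its own weight of water, so its melt adds essentially nothing to sea level.
Svalith: 0.11 × 6.52 km³ × (905/1030) = 0.6302 km³ of water.
Total added water ≈ 6.302×10^8 m³ over 3.70×10^14 m² → Δh = 1.70×10^-6 m = 1.7×10^-3 mm.

≈ 1.7×10^-3 mm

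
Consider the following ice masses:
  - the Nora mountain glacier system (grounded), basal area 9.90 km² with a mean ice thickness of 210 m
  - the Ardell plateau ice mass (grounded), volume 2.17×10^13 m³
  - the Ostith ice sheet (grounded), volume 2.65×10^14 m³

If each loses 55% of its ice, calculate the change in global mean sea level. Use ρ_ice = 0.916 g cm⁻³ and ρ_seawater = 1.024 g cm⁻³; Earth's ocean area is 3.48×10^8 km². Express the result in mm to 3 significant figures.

Nora: ice volume = 9.90 km² × 210 m = 2.079 km³; 0.55 × 2.079 × (916/1024) = 1.023 km³ of water.
Ardell: 0.55 × 2.17×10^13 m³ × (916/1024) = 1.068×10^13 m³ of water.
Ostith: 0.55 × 2.65×10^14 m³ × (916/1024) = 1.304×10^14 m³ of water.
Total added water ≈ 1.411×10^14 m³ over 3.48×10^14 m² → Δh = 0.405 m = 405 mm.

≈ 405 mm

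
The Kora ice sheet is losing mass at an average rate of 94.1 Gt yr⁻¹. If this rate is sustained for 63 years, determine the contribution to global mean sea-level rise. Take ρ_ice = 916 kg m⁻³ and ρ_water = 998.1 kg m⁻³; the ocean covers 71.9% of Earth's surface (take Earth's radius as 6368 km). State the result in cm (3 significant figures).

≈ 1.62 cm

Total mass lost = 94.1 Gt/yr × 63 yr = 5928 Gt = 5.928×10^15 kg.
ρ_w = 998.1 kg m⁻³, so water volume = 5.928×10^15 / 998.1 = 5.940×10^12 m³.
Δh = 5.940×10^12 / 3.66×10^14 = 0.0162 m = 1.62 cm.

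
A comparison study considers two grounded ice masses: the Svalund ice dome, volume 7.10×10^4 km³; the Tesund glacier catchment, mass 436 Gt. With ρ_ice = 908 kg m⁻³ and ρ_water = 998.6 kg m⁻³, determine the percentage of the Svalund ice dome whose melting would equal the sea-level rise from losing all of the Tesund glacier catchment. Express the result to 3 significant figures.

Equal sea-level rise means equal mass of meltwater, i.e. equal mass of ice lost.
Ice mass of Tesund: 4.360×10^14 kg; ice mass of Svalund: 6.447×10^16 kg.
Fraction required = 4.360×10^14 / 6.447×10^16 = 6.76×10^-3 → 0.676 %.

≈ 0.676 %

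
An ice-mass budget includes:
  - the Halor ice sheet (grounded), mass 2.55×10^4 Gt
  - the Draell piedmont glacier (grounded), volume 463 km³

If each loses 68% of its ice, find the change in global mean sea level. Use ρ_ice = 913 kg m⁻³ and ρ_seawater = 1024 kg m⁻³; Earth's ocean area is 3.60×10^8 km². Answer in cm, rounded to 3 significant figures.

Halor: 0.68 × 2.55×10^4 Gt = 1.734×10^16 kg; dividing by ρ_w = 1024 kg m⁻³ gives 1.693×10^13 m³ of water.
Draell: 0.68 × 463 km³ × (913/1024) = 280.7 km³ of water.
Total added water ≈ 1.721×10^13 m³ over 3.60×10^14 m² → Δh = 0.0478 m = 4.78 cm.

≈ 4.78 cm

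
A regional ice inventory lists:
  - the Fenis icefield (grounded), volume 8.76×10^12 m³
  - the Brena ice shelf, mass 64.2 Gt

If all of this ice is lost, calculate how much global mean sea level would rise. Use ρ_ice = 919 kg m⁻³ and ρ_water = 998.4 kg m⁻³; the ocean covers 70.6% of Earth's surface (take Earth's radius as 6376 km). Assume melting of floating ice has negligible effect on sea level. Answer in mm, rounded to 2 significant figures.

≈ 22 mm

Fenis: 8.76×10^12 m³ × (919/998.4) = 8.063×10^12 m³ of water.
The Brena ice shelf is floating and already displaces its own weight of water, so its melt adds essentially nothing to sea level.
Total added water ≈ 8.063×10^12 m³ over 3.61×10^14 m² → Δh = 0.0224 m = 22 mm.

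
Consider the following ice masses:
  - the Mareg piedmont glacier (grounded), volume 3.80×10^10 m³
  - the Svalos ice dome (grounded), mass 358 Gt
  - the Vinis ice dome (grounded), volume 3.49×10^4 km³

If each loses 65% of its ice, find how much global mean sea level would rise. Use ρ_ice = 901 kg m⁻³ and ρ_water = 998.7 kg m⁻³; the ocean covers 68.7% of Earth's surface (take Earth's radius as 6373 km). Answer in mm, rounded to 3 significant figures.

Mareg: 0.65 × 3.80×10^10 m³ × (901/998.7) = 2.228×10^10 m³ of water.
Svalos: 0.65 × 358 Gt = 2.327×10^14 kg; dividing by ρ_w = 998.7 kg m⁻³ gives 2.330×10^11 m³ of water.
Vinis: 0.65 × 3.49×10^4 km³ × (901/998.7) = 2.047×10^4 km³ of water.
Total added water ≈ 2.072×10^13 m³ over 3.51×10^14 m² → Δh = 0.0591 m = 59.1 mm.

≈ 59.1 mm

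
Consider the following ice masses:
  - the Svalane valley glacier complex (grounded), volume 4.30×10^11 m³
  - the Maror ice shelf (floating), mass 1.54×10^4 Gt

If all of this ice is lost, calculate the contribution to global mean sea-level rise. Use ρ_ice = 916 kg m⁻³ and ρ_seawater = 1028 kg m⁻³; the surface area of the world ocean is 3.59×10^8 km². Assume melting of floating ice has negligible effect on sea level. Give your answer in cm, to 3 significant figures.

Svalane: 4.30×10^11 m³ × (916/1028) = 3.832×10^11 m³ of water.
The Maror ice shelf is floating and already displaces its own weight of water, so its melt adds essentially nothing to sea level.
Total added water ≈ 3.832×10^11 m³ over 3.59×10^14 m² → Δh = 1.07×10^-3 m = 0.107 cm.

≈ 0.107 cm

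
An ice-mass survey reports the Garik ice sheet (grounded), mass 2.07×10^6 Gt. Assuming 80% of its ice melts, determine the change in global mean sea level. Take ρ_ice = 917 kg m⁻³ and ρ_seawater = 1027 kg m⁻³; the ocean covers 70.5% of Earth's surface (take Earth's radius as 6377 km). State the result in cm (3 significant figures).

Garik: 0.8 × 2.07×10^6 Gt = 1.656×10^18 kg; dividing by ρ_w = 1027 kg m⁻³ gives 1.612×10^15 m³ of water.
Spread over 3.60×10^14 m² of ocean, Δh = 1.612×10^15 / 3.60×10^14 = 4.48 m = 448 cm.

≈ 448 cm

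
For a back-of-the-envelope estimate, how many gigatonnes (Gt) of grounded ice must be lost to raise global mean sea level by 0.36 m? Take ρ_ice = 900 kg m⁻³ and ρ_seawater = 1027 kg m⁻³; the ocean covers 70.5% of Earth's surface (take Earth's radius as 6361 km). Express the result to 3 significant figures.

≈ 1.33×10^5 Gt

Required water volume = Δh × A = 0.36 m × 3.58×10^14 m² = 1.290×10^14 m³.
ρ_w = 1027 kg m⁻³, so the mass of water = 1.290×10^14 m³ × 1027 kg m⁻³ = 1.325×10^17 kg = 1.33×10^5 Gt (and the same mass of ice, by conservation).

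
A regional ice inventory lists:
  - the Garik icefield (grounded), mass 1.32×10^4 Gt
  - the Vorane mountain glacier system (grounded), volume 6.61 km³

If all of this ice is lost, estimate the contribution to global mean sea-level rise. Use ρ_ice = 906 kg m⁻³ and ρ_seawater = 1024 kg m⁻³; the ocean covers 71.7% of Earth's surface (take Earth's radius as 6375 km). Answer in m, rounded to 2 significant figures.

≈ 0.035 m

Garik: 1.32×10^4 Gt = 1.320×10^16 kg; dividing by ρ_w = 1024 kg m⁻³ gives 1.289×10^13 m³ of water.
Vorane: 6.61 km³ × (906/1024) = 5.848 km³ of water.
Total added water ≈ 1.290×10^13 m³ over 3.66×10^14 m² → Δh = 0.0352 m.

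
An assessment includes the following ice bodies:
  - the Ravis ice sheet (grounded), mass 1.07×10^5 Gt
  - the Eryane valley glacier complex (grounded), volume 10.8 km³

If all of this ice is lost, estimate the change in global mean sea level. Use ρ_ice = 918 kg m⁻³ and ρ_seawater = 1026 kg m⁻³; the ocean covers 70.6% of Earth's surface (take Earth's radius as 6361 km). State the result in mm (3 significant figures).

≈ 291 mm

Ravis: 1.07×10^5 Gt = 1.070×10^17 kg; dividing by ρ_w = 1026 kg m⁻³ gives 1.043×10^14 m³ of water.
Eryane: 10.8 km³ × (918/1026) = 9.663 km³ of water.
Total added water ≈ 1.043×10^14 m³ over 3.59×10^14 m² → Δh = 0.291 m = 291 mm.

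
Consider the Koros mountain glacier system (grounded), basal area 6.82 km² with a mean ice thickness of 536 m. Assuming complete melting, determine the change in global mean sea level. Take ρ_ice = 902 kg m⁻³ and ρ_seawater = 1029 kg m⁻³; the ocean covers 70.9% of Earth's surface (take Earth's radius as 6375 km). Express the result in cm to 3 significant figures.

≈ 8.85×10^-4 cm

Koros: ice volume = 6.82 km² × 536 m = 3.656 km³; 3.656 × (902/1029) = 3.204 km³ of water.
Spread over 3.62×10^14 m² of ocean, Δh = 3.204×10^9 / 3.62×10^14 = 8.85×10^-6 m = 8.85×10^-4 cm.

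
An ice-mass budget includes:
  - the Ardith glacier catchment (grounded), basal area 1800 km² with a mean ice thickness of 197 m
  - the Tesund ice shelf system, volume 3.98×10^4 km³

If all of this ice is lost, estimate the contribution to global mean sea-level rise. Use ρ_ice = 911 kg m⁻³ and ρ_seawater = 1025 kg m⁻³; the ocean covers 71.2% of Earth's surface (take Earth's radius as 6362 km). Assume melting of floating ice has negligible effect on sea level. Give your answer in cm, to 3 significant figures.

≈ 0.0870 cm

Ardith: ice volume = 1800 km² × 197 m = 354.6 km³; 354.6 × (911/1025) = 315.2 km³ of water.
The Tesund ice shelf system is floating and already displaces its own weight of water, so its melt adds essentially nothing to sea level.
Total added water ≈ 3.152×10^11 m³ over 3.62×10^14 m² → Δh = 8.70×10^-4 m = 0.0870 cm.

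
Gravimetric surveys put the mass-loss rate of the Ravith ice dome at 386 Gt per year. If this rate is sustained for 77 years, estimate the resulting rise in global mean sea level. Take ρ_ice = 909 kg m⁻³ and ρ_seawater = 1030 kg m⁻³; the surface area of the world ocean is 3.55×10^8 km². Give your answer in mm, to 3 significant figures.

Total mass lost = 386 Gt/yr × 77 yr = 2.972×10^4 Gt = 2.972×10^16 kg.
ρ_w = 1030 kg m⁻³, so water volume = 2.972×10^16 / 1030 = 2.886×10^13 m³.
Δh = 2.886×10^13 / 3.55×10^14 = 0.0813 m = 81.3 mm.

≈ 81.3 mm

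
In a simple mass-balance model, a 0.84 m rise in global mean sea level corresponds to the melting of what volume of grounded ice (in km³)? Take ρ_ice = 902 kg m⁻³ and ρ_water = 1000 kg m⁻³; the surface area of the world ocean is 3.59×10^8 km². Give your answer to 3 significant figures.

≈ 3.34×10^5 km³

Required water volume = Δh × A = 0.84 m × 3.59×10^14 m² = 3.016×10^14 m³ = 3.016×10^5 km³.
Ice volume = water volume × ρ_w/ρ_ice = 3.016×10^5 × 1000/902 = 3.34×10^5 km³.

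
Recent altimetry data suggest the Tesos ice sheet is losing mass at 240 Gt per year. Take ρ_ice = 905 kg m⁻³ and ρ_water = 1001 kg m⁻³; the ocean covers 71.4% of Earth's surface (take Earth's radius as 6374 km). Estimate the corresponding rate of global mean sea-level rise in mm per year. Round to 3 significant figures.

ρ_w = 1001 kg m⁻³. Annual water volume added = 240 Gt / ρ_w = 2.400×10^14 kg / 1001 kg m⁻³ = 2.398×10^11 m³.
Δh per year = 2.398×10^11 / 3.65×10^14 = 6.58×10^-4 m = 0.658 mm.

≈ 0.658 mm/yr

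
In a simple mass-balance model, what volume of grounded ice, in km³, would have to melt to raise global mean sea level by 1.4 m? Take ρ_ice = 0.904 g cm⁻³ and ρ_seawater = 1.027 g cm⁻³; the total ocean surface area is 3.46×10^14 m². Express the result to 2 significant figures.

≈ 5.5×10^5 km³

Required water volume = Δh × A = 1.4 m × 3.46×10^14 m² = 4.844×10^14 m³ = 4.844×10^5 km³.
Ice volume = water volume × ρ_w/ρ_ice = 4.844×10^5 × 1027/904 = 5.5×10^5 km³.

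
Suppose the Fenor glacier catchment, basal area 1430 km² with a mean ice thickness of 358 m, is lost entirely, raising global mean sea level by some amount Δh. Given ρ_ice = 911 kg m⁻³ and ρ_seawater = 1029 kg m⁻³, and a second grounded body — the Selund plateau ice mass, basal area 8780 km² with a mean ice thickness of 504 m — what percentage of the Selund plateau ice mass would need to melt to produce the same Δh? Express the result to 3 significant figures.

≈ 11.6 %

Equal sea-level rise means equal mass of meltwater, i.e. equal mass of ice lost.
Ice mass of Fenor: 4.664×10^14 kg; ice mass of Selund: 4.031×10^15 kg.
Fraction required = 4.664×10^14 / 4.031×10^15 = 0.116 → 11.6 %.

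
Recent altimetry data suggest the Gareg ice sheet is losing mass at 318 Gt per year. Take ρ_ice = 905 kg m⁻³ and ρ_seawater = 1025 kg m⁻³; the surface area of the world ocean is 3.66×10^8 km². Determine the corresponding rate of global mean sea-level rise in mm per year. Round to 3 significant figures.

≈ 0.848 mm/yr

ρ_w = 1025 kg m⁻³. Annual water volume added = 318 Gt / ρ_w = 3.180×10^14 kg / 1025 kg m⁻³ = 3.102×10^11 m³.
Δh per year = 3.102×10^11 / 3.66×10^14 = 8.48×10^-4 m = 0.848 mm.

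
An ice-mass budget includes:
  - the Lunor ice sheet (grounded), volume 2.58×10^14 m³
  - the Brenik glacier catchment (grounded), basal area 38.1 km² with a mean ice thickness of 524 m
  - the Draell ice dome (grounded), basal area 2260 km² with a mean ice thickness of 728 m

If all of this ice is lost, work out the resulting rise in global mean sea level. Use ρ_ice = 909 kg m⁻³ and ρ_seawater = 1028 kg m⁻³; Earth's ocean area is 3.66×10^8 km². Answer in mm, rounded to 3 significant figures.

Lunor: 2.58×10^14 m³ × (909/1028) = 2.281×10^14 m³ of water.
Brenik: ice volume = 38.1 km² × 524 m = 19.96 km³; 19.96 × (909/1028) = 17.65 km³ of water.
Draell: ice volume = 2260 km² × 728 m = 1645 km³; 1645 × (909/1028) = 1455 km³ of water.
Total added water ≈ 2.296×10^14 m³ over 3.66×10^14 m² → Δh = 0.627 m = 627 mm.

≈ 627 mm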